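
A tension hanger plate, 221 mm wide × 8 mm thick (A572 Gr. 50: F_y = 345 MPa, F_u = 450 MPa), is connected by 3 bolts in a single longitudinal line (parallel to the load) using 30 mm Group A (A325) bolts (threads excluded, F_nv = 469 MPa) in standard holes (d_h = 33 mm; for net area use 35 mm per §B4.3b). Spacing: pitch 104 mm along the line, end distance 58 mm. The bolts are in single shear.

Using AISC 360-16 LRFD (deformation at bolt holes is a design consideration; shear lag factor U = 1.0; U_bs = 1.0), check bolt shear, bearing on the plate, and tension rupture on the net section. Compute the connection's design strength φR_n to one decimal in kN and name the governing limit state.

502.2 kN (net-section rupture governs)

Bolt shear: A_b = π(30)²/4 = 706.86 mm². φR_n = 0.75 × 469 × 706.86 × 3 × 1 = 745.9 kN.
Bearing (8 mm plate, F_u = 450 MPa): end bolts L_c = 58 − 33/2 = 41.5, R_n = min(1.2×41.5×8×450, 2.4×30×8×450) = 179.28 kN/bolt; interior L_c = 104 − 33 = 71, R_n = 259.2 kN/bolt. φR_n = 0.75 × (1×179.28 + 2×259.2) = 523.3 kN.
Tension rupture (net): A_n = (221 − 1×35)×8 = 1488 mm² (U = 1.0, A_e = A_n). φR_n = 0.75 × 450 × 1488 = 502.2 kN.
Governing: min(745.9, 523.3, 502.2) = 502.2 kN → net-section rupture.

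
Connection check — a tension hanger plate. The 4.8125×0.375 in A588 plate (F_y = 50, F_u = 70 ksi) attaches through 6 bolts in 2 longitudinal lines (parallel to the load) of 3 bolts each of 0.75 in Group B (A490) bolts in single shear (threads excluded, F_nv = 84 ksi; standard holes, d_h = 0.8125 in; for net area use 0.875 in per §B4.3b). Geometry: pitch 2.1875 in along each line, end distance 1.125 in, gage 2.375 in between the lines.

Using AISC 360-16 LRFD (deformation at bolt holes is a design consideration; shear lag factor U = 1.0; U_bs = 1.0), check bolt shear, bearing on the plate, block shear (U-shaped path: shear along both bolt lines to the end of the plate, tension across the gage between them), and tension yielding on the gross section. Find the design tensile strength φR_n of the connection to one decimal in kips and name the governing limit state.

81.2 kips (gross-section yield governs)

Bolt shear: A_b = π(0.75)²/4 = 0.44179 in². φR_n = 0.75 × 84 × 0.44179 × 6 × 1 = 167.0 kips.
Bearing (0.375 in plate, F_u = 70 ksi): end bolts L_c = 1.125 − 0.8125/2 = 0.71875, R_n = min(1.2×0.71875×0.375×70, 2.4×0.75×0.375×70) = 22.641 kips/bolt; interior L_c = 2.1875 − 0.8125 = 1.375, R_n = 43.313 kips/bolt. φR_n = 0.75 × (2×22.641 + 4×43.313) = 163.9 kips.
Block shear: shear path 2×[1.125+2×2.1875] = 2×5.5 in, A_gv = 4.125, A_nv = 2×(5.5 − 2.5×0.875)×0.375 = 2.4844 in²; tension across gage: (2.375 − 1×0.875)×0.375 = 0.5625 in². R_n = min(0.6×70×2.4844, 0.6×50×4.125) + 1.0×70×0.5625 = min(104.34, 123.75) + 39.375 = 143.72 kips. φR_n = 0.75 × 143.72 = 107.8 kips.
Tension yield (gross): A_g = 4.8125×0.375 = 1.8047 in². φR_n = 0.90 × 50 × 1.8047 = 81.2 kips.
Governing: min(167.0, 163.9, 107.8, 81.2) = 81.2 kips → gross-section yield.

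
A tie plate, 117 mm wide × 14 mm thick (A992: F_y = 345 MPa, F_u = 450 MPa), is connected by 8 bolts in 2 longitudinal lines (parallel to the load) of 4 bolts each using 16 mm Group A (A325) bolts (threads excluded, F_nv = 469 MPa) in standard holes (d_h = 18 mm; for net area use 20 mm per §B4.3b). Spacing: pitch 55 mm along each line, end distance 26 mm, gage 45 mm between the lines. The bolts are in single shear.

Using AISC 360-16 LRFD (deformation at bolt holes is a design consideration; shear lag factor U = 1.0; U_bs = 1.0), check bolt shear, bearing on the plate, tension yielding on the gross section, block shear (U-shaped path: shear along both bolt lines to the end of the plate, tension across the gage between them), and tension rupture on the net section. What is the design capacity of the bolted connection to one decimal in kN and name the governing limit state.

363.8 kN (net-section rupture governs)

Bolt shear: A_b = π(16)²/4 = 201.06 mm². φR_n = 0.75 × 469 × 201.06 × 8 × 1 = 565.8 kN.
Bearing (14 mm plate, F_u = 450 MPa): end bolts L_c = 26 − 18/2 = 17, R_n = min(1.2×17×14×450, 2.4×16×14×450) = 128.52 kN/bolt; interior L_c = 55 − 18 = 37, R_n = 241.92 kN/bolt. φR_n = 0.75 × (2×128.52 + 6×241.92) = 1281.4 kN.
Tension yield (gross): A_g = 117×14 = 1638 mm². φR_n = 0.90 × 345 × 1638 = 508.6 kN.
Block shear: shear path 2×[26+3×55] = 2×191 mm, A_gv = 5348, A_nv = 2×(191 − 3.5×20)×14 = 3388 mm²; tension across gage: (45 − 1×20)×14 = 350 mm². R_n = min(0.6×450×3388, 0.6×345×5348) + 1.0×450×350 = min(914.76, 1107) + 157.5 = 1072.3 kN. φR_n = 0.75 × 1072.3 = 804.2 kN.
Tension rupture (net): A_n = (117 − 2×20)×14 = 1078 mm² (U = 1.0, A_e = A_n). φR_n = 0.75 × 450 × 1078 = 363.8 kN.
Governing: min(565.8, 1281.4, 508.6, 804.2, 363.8) = 363.8 kN → net-section rupture.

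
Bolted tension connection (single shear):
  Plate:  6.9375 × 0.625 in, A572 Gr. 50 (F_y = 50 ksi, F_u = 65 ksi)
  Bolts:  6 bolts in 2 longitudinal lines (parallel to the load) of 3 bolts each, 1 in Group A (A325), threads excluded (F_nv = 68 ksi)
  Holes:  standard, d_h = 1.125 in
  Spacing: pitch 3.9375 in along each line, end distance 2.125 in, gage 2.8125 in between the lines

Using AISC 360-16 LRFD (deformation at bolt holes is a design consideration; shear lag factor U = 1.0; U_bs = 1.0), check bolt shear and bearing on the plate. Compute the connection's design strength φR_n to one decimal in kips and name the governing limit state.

Bolt shear: A_b = π(1)²/4 = 0.7854 in². φR_n = 0.75 × 68 × 0.7854 × 6 × 1 = 240.3 kips.
Bearing (0.625 in plate, F_u = 65 ksi): end bolts L_c = 2.125 − 1.125/2 = 1.5625, R_n = min(1.2×1.5625×0.625×65, 2.4×1×0.625×65) = 76.172 kips/bolt; interior L_c = 3.9375 − 1.125 = 2.8125, R_n = 97.5 kips/bolt. φR_n = 0.75 × (2×76.172 + 4×97.5) = 406.8 kips.
Governing: min(240.3, 406.8) = 240.3 kips → bolt shear.

240.3 kips (bolt shear governs)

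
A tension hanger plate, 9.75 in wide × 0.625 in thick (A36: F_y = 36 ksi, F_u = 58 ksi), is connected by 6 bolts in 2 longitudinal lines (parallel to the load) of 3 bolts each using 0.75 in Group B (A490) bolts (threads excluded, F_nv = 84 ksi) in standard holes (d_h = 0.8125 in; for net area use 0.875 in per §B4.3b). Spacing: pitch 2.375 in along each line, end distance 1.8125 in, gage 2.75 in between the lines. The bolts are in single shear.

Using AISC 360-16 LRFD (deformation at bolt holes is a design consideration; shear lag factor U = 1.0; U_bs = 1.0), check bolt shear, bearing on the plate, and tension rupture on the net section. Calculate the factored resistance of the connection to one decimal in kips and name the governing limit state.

Bolt shear: A_b = π(0.75)²/4 = 0.44179 in². φR_n = 0.75 × 84 × 0.44179 × 6 × 1 = 167.0 kips.
Bearing (0.625 in plate, F_u = 58 ksi): end bolts L_c = 1.8125 − 0.8125/2 = 1.40625, R_n = min(1.2×1.40625×0.625×58, 2.4×0.75×0.625×58) = 61.172 kips/bolt; interior L_c = 2.375 − 0.8125 = 1.5625, R_n = 65.25 kips/bolt. φR_n = 0.75 × (2×61.172 + 4×65.25) = 287.5 kips.
Tension rupture (net): A_n = (9.75 − 2×0.875)×0.625 = 5 in² (U = 1.0, A_e = A_n). φR_n = 0.75 × 58 × 5 = 217.5 kips.
Governing: min(167.0, 287.5, 217.5) = 167.0 kips → bolt shear.

167.0 kips (bolt shear governs)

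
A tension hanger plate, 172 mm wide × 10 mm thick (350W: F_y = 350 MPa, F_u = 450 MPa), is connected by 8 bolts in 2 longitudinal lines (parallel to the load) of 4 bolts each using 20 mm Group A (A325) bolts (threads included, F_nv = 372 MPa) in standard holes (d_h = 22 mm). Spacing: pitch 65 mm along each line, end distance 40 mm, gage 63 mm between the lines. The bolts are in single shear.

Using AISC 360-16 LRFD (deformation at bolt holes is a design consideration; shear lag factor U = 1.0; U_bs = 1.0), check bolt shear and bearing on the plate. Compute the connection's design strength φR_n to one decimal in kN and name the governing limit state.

Bolt shear: A_b = π(20)²/4 = 314.16 mm². φR_n = 0.75 × 372 × 314.16 × 8 × 1 = 701.2 kN.
Bearing (10 mm plate, F_u = 450 MPa): end bolts L_c = 40 − 22/2 = 29, R_n = min(1.2×29×10×450, 2.4×20×10×450) = 156.6 kN/bolt; interior L_c = 65 − 22 = 43, R_n = 216 kN/bolt. φR_n = 0.75 × (2×156.6 + 6×216) = 1206.9 kN.
Governing: min(701.2, 1206.9) = 701.2 kN → bolt shear.

701.2 kN (bolt shear governs)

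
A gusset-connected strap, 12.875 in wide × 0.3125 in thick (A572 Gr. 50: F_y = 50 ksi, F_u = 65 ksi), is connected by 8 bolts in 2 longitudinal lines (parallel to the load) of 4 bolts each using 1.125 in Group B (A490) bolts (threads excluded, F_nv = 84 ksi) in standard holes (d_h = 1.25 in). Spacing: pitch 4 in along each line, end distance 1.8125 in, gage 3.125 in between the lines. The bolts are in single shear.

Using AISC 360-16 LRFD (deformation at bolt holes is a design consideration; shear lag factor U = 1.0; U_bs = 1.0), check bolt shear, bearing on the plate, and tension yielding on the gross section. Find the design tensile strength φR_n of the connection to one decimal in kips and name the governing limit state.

Bolt shear: A_b = π(1.125)²/4 = 0.99402 in². φR_n = 0.75 × 84 × 0.99402 × 8 × 1 = 501.0 kips.
Bearing (0.3125 in plate, F_u = 65 ksi): end bolts L_c = 1.8125 − 1.25/2 = 1.1875, R_n = min(1.2×1.1875×0.3125×65, 2.4×1.125×0.3125×65) = 28.945 kips/bolt; interior L_c = 4 − 1.25 = 2.75, R_n = 54.844 kips/bolt. φR_n = 0.75 × (2×28.945 + 6×54.844) = 290.2 kips.
Tension yield (gross): A_g = 12.875×0.3125 = 4.0234 in². φR_n = 0.90 × 50 × 4.0234 = 181.1 kips.
Governing: min(501.0, 290.2, 181.1) = 181.1 kips → gross-section yield.

181.1 kips (gross-section yield governs)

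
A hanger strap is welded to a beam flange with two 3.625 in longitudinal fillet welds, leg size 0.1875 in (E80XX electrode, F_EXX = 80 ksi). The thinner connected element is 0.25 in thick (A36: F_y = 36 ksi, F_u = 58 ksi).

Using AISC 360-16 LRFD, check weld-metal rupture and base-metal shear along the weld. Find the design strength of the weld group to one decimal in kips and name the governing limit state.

34.6 kips (weld metal governs)

Weld metal: throat = 0.707×0.1875 = 0.13256 in, L = 2×3.625 = 7.25 in. φR_n = 0.75 × 0.6 × 80 × 0.13256 × 7.25 = 34.6 kips.
Base metal shear (0.25 in plate): yield φR_n = 1.0×0.6×36×0.25×7.25 = 39.2 kips; rupture φR_n = 0.75×0.6×58×0.25×7.25 = 47.3 kips; take 39.2 kips (yield).
Governing: min(34.6, 39.2) = 34.6 kips → weld metal.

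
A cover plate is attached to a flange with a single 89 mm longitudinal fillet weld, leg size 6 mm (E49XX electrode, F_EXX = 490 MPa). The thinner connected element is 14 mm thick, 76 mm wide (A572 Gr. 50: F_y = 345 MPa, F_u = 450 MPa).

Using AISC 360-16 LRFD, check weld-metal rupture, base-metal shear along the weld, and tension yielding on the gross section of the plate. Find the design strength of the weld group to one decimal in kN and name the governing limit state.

Weld metal: throat = 0.707×6 = 4.242 mm, L = 89 mm. φR_n = 0.75 × 0.6 × 490 × 4.242 × 89 = 83.2 kN.
Base metal shear (14 mm plate): yield φR_n = 1.0×0.6×345×14×89 = 257.9 kN; rupture φR_n = 0.75×0.6×450×14×89 = 252.3 kN; take 252.3 kN (rupture).
Tension yield (gross): A_g = 76×14 = 1064 mm². φR_n = 0.90 × 345 × 1064 = 330.4 kN.
Governing: min(83.2, 252.3, 330.4) = 83.2 kN → weld metal.

83.2 kN (weld metal governs)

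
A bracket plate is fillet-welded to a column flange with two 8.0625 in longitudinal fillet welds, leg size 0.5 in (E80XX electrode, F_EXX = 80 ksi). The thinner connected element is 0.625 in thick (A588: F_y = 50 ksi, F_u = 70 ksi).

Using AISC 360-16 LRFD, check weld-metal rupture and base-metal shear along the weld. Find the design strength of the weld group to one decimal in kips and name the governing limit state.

Weld metal: throat = 0.707×0.5 = 0.3535 in, L = 2×8.0625 = 16.125 in. φR_n = 0.75 × 0.6 × 80 × 0.3535 × 16.125 = 205.2 kips.
Base metal shear (0.625 in plate): yield φR_n = 1.0×0.6×50×0.625×16.125 = 302.3 kips; rupture φR_n = 0.75×0.6×70×0.625×16.125 = 317.5 kips; take 302.3 kips (yield).
Governing: min(205.2, 302.3) = 205.2 kips → weld metal.

205.2 kips (weld metal governs)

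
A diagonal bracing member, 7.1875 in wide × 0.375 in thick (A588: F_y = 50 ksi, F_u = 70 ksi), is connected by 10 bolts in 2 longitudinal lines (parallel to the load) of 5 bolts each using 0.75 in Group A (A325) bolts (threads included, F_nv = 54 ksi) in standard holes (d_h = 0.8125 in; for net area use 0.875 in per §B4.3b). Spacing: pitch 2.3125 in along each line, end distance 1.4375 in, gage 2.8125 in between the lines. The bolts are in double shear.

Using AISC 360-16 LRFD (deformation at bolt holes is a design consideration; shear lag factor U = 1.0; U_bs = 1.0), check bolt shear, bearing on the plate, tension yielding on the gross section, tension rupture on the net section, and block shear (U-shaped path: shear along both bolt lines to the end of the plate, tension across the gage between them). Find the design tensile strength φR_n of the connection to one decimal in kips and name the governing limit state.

107.1 kips (net-section rupture governs)

Bolt shear: A_b = π(0.75)²/4 = 0.44179 in². φR_n = 0.75 × 54 × 0.44179 × 10 × 2 = 357.8 kips.
Bearing (0.375 in plate, F_u = 70 ksi): end bolts L_c = 1.4375 − 0.8125/2 = 1.03125, R_n = min(1.2×1.03125×0.375×70, 2.4×0.75×0.375×70) = 32.484 kips/bolt; interior L_c = 2.3125 − 0.8125 = 1.5, R_n = 47.25 kips/bolt. φR_n = 0.75 × (2×32.484 + 8×47.25) = 332.2 kips.
Tension yield (gross): A_g = 7.1875×0.375 = 2.6953 in². φR_n = 0.90 × 50 × 2.6953 = 121.3 kips.
Tension rupture (net): A_n = (7.1875 − 2×0.875)×0.375 = 2.0391 in² (U = 1.0, A_e = A_n). φR_n = 0.75 × 70 × 2.0391 = 107.1 kips.
Block shear: shear path 2×[1.4375+4×2.3125] = 2×10.6875 in, A_gv = 8.0156, A_nv = 2×(10.6875 − 4.5×0.875)×0.375 = 5.0625 in²; tension across gage: (2.8125 − 1×0.875)×0.375 = 0.72656 in². R_n = min(0.6×70×5.0625, 0.6×50×8.0156) + 1.0×70×0.72656 = min(212.63, 240.47) + 50.859 = 263.49 kips. φR_n = 0.75 × 263.49 = 197.6 kips.
Governing: min(357.8, 332.2, 121.3, 107.1, 197.6) = 107.1 kips → net-section rupture.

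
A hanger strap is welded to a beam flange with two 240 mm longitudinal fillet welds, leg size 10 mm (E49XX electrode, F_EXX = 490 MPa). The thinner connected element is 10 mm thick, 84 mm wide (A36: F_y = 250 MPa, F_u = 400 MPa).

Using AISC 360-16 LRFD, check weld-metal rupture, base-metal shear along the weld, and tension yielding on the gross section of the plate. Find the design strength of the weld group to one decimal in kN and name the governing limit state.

189.0 kN (gross-section yield governs)

Weld metal: throat = 0.707×10 = 7.07 mm, L = 2×240 = 480 mm. φR_n = 0.75 × 0.6 × 490 × 7.07 × 480 = 748.3 kN.
Base metal shear (10 mm plate): yield φR_n = 1.0×0.6×250×10×480 = 720.0 kN; rupture φR_n = 0.75×0.6×400×10×480 = 864.0 kN; take 720.0 kN (yield).
Tension yield (gross): A_g = 84×10 = 840 mm². φR_n = 0.90 × 250 × 840 = 189.0 kN.
Governing: min(748.3, 720.0, 189.0) = 189.0 kN → gross-section yield.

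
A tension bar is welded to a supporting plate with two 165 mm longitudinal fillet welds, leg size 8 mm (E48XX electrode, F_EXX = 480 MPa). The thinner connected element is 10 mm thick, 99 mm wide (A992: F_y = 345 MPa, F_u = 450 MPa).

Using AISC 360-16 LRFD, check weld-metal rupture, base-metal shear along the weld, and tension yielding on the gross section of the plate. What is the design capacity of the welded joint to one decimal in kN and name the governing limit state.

Weld metal: throat = 0.707×8 = 5.656 mm, L = 2×165 = 330 mm. φR_n = 0.75 × 0.6 × 480 × 5.656 × 330 = 403.2 kN.
Base metal shear (10 mm plate): yield φR_n = 1.0×0.6×345×10×330 = 683.1 kN; rupture φR_n = 0.75×0.6×450×10×330 = 668.3 kN; take 668.3 kN (rupture).
Tension yield (gross): A_g = 99×10 = 990 mm². φR_n = 0.90 × 345 × 990 = 307.4 kN.
Governing: min(403.2, 668.3, 307.4) = 307.4 kN → gross-section yield.

307.4 kN (gross-section yield governs)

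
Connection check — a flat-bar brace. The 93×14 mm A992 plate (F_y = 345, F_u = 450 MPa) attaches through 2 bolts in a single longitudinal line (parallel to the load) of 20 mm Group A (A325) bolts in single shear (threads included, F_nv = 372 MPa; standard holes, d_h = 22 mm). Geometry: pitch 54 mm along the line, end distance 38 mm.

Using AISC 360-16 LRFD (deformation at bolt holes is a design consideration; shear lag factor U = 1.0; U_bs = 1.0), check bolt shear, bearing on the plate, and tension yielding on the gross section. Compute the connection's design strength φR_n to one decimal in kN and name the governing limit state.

Bolt shear: A_b = π(20)²/4 = 314.16 mm². φR_n = 0.75 × 372 × 314.16 × 2 × 1 = 175.3 kN.
Bearing (14 mm plate, F_u = 450 MPa): end bolts L_c = 38 − 22/2 = 27, R_n = min(1.2×27×14×450, 2.4×20×14×450) = 204.12 kN/bolt; interior L_c = 54 − 22 = 32, R_n = 241.92 kN/bolt. φR_n = 0.75 × (1×204.12 + 1×241.92) = 334.5 kN.
Tension yield (gross): A_g = 93×14 = 1302 mm². φR_n = 0.90 × 345 × 1302 = 404.3 kN.
Governing: min(175.3, 334.5, 404.3) = 175.3 kN → bolt shear.

175.3 kN (bolt shear governs)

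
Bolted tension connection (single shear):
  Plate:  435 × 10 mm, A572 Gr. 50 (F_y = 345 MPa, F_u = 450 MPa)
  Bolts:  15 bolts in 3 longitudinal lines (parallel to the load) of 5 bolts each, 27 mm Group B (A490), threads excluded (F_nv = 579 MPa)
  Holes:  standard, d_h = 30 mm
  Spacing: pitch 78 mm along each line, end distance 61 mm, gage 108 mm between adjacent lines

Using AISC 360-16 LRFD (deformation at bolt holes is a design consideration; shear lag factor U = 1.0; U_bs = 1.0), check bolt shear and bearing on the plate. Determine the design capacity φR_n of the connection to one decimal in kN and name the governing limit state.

Bolt shear: A_b = π(27)²/4 = 572.56 mm². φR_n = 0.75 × 579 × 572.56 × 15 × 1 = 3729.5 kN.
Bearing (10 mm plate, F_u = 450 MPa): end bolts L_c = 61 − 30/2 = 46, R_n = min(1.2×46×10×450, 2.4×27×10×450) = 248.4 kN/bolt; interior L_c = 78 − 30 = 48, R_n = 259.2 kN/bolt. φR_n = 0.75 × (3×248.4 + 12×259.2) = 2891.7 kN.
Governing: min(3729.5, 2891.7) = 2891.7 kN → bearing.

2891.7 kN (bearing governs)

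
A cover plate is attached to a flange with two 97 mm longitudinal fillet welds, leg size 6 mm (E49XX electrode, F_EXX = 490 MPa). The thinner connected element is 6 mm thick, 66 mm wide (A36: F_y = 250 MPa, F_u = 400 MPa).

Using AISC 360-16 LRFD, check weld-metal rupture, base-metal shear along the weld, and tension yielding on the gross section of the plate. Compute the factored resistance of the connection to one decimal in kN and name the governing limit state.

Weld metal: throat = 0.707×6 = 4.242 mm, L = 2×97 = 194 mm. φR_n = 0.75 × 0.6 × 490 × 4.242 × 194 = 181.5 kN.
Base metal shear (6 mm plate): yield φR_n = 1.0×0.6×250×6×194 = 174.6 kN; rupture φR_n = 0.75×0.6×400×6×194 = 209.5 kN; take 174.6 kN (yield).
Tension yield (gross): A_g = 66×6 = 396 mm². φR_n = 0.90 × 250 × 396 = 89.1 kN.
Governing: min(181.5, 174.6, 89.1) = 89.1 kN → gross-section yield.

89.1 kN (gross-section yield governs)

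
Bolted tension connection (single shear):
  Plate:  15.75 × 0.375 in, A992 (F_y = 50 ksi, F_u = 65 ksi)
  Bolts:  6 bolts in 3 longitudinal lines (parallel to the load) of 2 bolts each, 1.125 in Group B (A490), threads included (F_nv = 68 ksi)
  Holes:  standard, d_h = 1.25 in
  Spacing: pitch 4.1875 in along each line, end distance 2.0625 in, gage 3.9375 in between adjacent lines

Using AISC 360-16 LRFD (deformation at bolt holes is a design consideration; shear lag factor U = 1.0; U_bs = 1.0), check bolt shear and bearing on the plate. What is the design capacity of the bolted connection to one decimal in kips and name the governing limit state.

242.7 kips (bearing governs)

Bolt shear: A_b = π(1.125)²/4 = 0.99402 in². φR_n = 0.75 × 68 × 0.99402 × 6 × 1 = 304.2 kips.
Bearing (0.375 in plate, F_u = 65 ksi): end bolts L_c = 2.0625 − 1.25/2 = 1.4375, R_n = min(1.2×1.4375×0.375×65, 2.4×1.125×0.375×65) = 42.047 kips/bolt; interior L_c = 4.1875 − 1.25 = 2.9375, R_n = 65.813 kips/bolt. φR_n = 0.75 × (3×42.047 + 3×65.813) = 242.7 kips.
Governing: min(304.2, 242.7) = 242.7 kips → bearing.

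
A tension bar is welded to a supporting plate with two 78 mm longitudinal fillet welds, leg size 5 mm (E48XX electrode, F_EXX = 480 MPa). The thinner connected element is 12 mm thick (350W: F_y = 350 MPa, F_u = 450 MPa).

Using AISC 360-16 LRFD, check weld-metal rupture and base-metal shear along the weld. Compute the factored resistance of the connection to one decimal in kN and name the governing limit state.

Weld metal: throat = 0.707×5 = 3.535 mm, L = 2×78 = 156 mm. φR_n = 0.75 × 0.6 × 480 × 3.535 × 156 = 119.1 kN.
Base metal shear (12 mm plate): yield φR_n = 1.0×0.6×350×12×156 = 393.1 kN; rupture φR_n = 0.75×0.6×450×12×156 = 379.1 kN; take 379.1 kN (rupture).
Governing: min(119.1, 379.1) = 119.1 kN → weld metal.

119.1 kN (weld metal governs)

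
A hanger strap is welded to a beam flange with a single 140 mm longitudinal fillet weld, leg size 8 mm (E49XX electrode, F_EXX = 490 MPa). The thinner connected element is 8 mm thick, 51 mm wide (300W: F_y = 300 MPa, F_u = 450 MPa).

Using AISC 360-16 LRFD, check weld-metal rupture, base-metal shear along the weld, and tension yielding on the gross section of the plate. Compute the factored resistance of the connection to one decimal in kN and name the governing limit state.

110.2 kN (gross-section yield governs)

Weld metal: throat = 0.707×8 = 5.656 mm, L = 140 mm. φR_n = 0.75 × 0.6 × 490 × 5.656 × 140 = 174.6 kN.
Base metal shear (8 mm plate): yield φR_n = 1.0×0.6×300×8×140 = 201.6 kN; rupture φR_n = 0.75×0.6×450×8×140 = 226.8 kN; take 201.6 kN (yield).
Tension yield (gross): A_g = 51×8 = 408 mm². φR_n = 0.90 × 300 × 408 = 110.2 kN.
Governing: min(174.6, 201.6, 110.2) = 110.2 kN → gross-section yield.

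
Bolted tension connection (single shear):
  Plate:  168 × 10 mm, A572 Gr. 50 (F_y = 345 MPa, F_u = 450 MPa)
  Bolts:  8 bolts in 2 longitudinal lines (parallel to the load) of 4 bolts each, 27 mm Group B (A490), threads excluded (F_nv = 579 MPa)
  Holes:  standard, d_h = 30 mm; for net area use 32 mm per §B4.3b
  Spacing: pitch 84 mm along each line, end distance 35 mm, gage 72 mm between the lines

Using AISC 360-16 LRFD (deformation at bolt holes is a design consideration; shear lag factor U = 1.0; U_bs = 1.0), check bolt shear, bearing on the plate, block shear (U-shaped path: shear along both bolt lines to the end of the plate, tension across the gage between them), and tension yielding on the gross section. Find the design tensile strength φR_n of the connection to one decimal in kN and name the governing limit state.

Bolt shear: A_b = π(27)²/4 = 572.56 mm². φR_n = 0.75 × 579 × 572.56 × 8 × 1 = 1989.1 kN.
Bearing (10 mm plate, F_u = 450 MPa): end bolts L_c = 35 − 30/2 = 20, R_n = min(1.2×20×10×450, 2.4×27×10×450) = 108 kN/bolt; interior L_c = 84 − 30 = 54, R_n = 291.6 kN/bolt. φR_n = 0.75 × (2×108 + 6×291.6) = 1474.2 kN.
Block shear: shear path 2×[35+3×84] = 2×287 mm, A_gv = 5740, A_nv = 2×(287 − 3.5×32)×10 = 3500 mm²; tension across gage: (72 − 1×32)×10 = 400 mm². R_n = min(0.6×450×3500, 0.6×345×5740) + 1.0×450×400 = min(945, 1188.2) + 180 = 1125 kN. φR_n = 0.75 × 1125 = 843.8 kN.
Tension yield (gross): A_g = 168×10 = 1680 mm². φR_n = 0.90 × 345 × 1680 = 521.6 kN.
Governing: min(1989.1, 1474.2, 843.8, 521.6) = 521.6 kN → gross-section yield.

521.6 kN (gross-section yield governs)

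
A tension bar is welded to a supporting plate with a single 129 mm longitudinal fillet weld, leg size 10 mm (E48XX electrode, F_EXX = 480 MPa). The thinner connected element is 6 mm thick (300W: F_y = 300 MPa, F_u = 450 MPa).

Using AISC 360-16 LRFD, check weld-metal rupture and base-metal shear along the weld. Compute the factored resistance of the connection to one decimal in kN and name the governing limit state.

139.3 kN (base-metal shear governs)

Weld metal: throat = 0.707×10 = 7.07 mm, L = 129 mm. φR_n = 0.75 × 0.6 × 480 × 7.07 × 129 = 197.0 kN.
Base metal shear (6 mm plate): yield φR_n = 1.0×0.6×300×6×129 = 139.3 kN; rupture φR_n = 0.75×0.6×450×6×129 = 156.7 kN; take 139.3 kN (yield).
Governing: min(197.0, 139.3) = 139.3 kN → base-metal shear.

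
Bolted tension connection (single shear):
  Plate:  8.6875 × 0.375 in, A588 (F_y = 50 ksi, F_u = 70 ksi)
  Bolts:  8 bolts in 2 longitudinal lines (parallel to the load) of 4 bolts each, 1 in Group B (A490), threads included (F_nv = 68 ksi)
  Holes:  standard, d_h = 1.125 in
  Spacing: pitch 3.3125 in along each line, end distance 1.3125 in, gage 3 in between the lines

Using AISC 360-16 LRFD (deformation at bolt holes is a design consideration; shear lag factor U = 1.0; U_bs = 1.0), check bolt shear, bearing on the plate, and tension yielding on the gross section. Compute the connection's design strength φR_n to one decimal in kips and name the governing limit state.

146.6 kips (gross-section yield governs)

Bolt shear: A_b = π(1)²/4 = 0.7854 in². φR_n = 0.75 × 68 × 0.7854 × 8 × 1 = 320.4 kips.
Bearing (0.375 in plate, F_u = 70 ksi): end bolts L_c = 1.3125 − 1.125/2 = 0.75, R_n = min(1.2×0.75×0.375×70, 2.4×1×0.375×70) = 23.625 kips/bolt; interior L_c = 3.3125 − 1.125 = 2.1875, R_n = 63 kips/bolt. φR_n = 0.75 × (2×23.625 + 6×63) = 318.9 kips.
Tension yield (gross): A_g = 8.6875×0.375 = 3.2578 in². φR_n = 0.90 × 50 × 3.2578 = 146.6 kips.
Governing: min(320.4, 318.9, 146.6) = 146.6 kips → gross-section yield.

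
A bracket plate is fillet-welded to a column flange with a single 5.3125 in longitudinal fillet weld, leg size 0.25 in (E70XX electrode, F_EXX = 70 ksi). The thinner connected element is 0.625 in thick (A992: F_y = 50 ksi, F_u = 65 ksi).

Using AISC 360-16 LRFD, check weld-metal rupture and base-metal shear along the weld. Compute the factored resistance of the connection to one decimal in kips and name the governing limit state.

Weld metal: throat = 0.707×0.25 = 0.17675 in, L = 5.3125 in. φR_n = 0.75 × 0.6 × 70 × 0.17675 × 5.3125 = 29.6 kips.
Base metal shear (0.625 in plate): yield φR_n = 1.0×0.6×50×0.625×5.3125 = 99.6 kips; rupture φR_n = 0.75×0.6×65×0.625×5.3125 = 97.1 kips; take 97.1 kips (rupture).
Governing: min(29.6, 97.1) = 29.6 kips → weld metal.

29.6 kips (weld metal governs)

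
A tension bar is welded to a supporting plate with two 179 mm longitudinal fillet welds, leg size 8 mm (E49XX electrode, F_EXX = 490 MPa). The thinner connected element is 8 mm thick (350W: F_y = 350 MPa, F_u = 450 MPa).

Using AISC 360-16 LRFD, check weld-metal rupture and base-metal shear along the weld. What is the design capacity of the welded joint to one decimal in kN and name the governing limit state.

446.5 kN (weld metal governs)

Weld metal: throat = 0.707×8 = 5.656 mm, L = 2×179 = 358 mm. φR_n = 0.75 × 0.6 × 490 × 5.656 × 358 = 446.5 kN.
Base metal shear (8 mm plate): yield φR_n = 1.0×0.6×350×8×358 = 601.4 kN; rupture φR_n = 0.75×0.6×450×8×358 = 580.0 kN; take 580.0 kN (rupture).
Governing: min(446.5, 580.0) = 446.5 kN → weld metal.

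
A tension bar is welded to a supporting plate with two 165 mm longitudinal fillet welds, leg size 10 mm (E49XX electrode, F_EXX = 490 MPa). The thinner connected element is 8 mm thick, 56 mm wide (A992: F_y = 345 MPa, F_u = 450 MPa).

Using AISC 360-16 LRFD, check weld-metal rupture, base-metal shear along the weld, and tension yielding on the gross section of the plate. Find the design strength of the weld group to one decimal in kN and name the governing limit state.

139.1 kN (gross-section yield governs)

Weld metal: throat = 0.707×10 = 7.07 mm, L = 2×165 = 330 mm. φR_n = 0.75 × 0.6 × 490 × 7.07 × 330 = 514.4 kN.
Base metal shear (8 mm plate): yield φR_n = 1.0×0.6×345×8×330 = 546.5 kN; rupture φR_n = 0.75×0.6×450×8×330 = 534.6 kN; take 534.6 kN (rupture).
Tension yield (gross): A_g = 56×8 = 448 mm². φR_n = 0.90 × 345 × 448 = 139.1 kN.
Governing: min(514.4, 534.6, 139.1) = 139.1 kN → gross-section yield.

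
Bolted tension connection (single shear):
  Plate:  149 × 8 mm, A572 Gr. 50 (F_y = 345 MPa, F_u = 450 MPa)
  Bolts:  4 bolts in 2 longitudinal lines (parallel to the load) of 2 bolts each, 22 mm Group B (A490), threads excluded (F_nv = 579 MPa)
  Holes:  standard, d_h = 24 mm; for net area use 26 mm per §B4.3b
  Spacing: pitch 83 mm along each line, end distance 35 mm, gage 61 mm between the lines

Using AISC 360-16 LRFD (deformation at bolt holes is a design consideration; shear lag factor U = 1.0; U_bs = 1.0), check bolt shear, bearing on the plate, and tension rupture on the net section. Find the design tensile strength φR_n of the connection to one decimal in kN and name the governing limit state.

261.9 kN (net-section rupture governs)

Bolt shear: A_b = π(22)²/4 = 380.13 mm². φR_n = 0.75 × 579 × 380.13 × 4 × 1 = 660.3 kN.
Bearing (8 mm plate, F_u = 450 MPa): end bolts L_c = 35 − 24/2 = 23, R_n = min(1.2×23×8×450, 2.4×22×8×450) = 99.36 kN/bolt; interior L_c = 83 − 24 = 59, R_n = 190.08 kN/bolt. φR_n = 0.75 × (2×99.36 + 2×190.08) = 434.2 kN.
Tension rupture (net): A_n = (149 − 2×26)×8 = 776 mm² (U = 1.0, A_e = A_n). φR_n = 0.75 × 450 × 776 = 261.9 kN.
Governing: min(660.3, 434.2, 261.9) = 261.9 kN → net-section rupture.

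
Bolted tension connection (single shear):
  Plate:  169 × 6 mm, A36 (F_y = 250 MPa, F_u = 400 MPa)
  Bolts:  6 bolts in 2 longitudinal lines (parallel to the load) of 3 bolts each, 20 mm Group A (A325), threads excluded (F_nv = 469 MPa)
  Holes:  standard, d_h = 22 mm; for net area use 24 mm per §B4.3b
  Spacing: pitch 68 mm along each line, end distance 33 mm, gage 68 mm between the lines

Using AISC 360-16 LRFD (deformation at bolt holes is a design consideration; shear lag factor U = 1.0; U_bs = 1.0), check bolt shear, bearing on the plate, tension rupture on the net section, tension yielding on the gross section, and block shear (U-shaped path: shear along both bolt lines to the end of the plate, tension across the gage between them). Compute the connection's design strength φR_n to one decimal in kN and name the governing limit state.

Bolt shear: A_b = π(20)²/4 = 314.16 mm². φR_n = 0.75 × 469 × 314.16 × 6 × 1 = 663.0 kN.
Bearing (6 mm plate, F_u = 400 MPa): end bolts L_c = 33 − 22/2 = 22, R_n = min(1.2×22×6×400, 2.4×20×6×400) = 63.36 kN/bolt; interior L_c = 68 − 22 = 46, R_n = 115.2 kN/bolt. φR_n = 0.75 × (2×63.36 + 4×115.2) = 440.6 kN.
Tension rupture (net): A_n = (169 − 2×24)×6 = 726 mm² (U = 1.0, A_e = A_n). φR_n = 0.75 × 400 × 726 = 217.8 kN.
Tension yield (gross): A_g = 169×6 = 1014 mm². φR_n = 0.90 × 250 × 1014 = 228.2 kN.
Block shear: shear path 2×[33+2×68] = 2×169 mm, A_gv = 2028, A_nv = 2×(169 − 2.5×24)×6 = 1308 mm²; tension across gage: (68 − 1×24)×6 = 264 mm². R_n = min(0.6×400×1308, 0.6×250×2028) + 1.0×400×264 = min(313.92, 304.2) + 105.6 = 409.8 kN. φR_n = 0.75 × 409.8 = 307.4 kN.
Governing: min(663.0, 440.6, 217.8, 228.2, 307.4) = 217.8 kN → net-section rupture.

217.8 kN (net-section rupture governs)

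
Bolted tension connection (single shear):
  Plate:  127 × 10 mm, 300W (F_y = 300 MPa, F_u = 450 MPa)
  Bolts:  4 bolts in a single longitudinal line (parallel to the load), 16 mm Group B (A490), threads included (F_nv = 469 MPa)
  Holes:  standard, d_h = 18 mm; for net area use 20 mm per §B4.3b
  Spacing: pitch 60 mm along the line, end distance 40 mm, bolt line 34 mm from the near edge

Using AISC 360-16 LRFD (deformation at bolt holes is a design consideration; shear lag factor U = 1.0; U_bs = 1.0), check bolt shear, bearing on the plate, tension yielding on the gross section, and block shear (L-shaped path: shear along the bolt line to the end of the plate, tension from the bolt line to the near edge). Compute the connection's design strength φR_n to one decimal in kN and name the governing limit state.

Bolt shear: A_b = π(16)²/4 = 201.06 mm². φR_n = 0.75 × 469 × 201.06 × 4 × 1 = 282.9 kN.
Bearing (10 mm plate, F_u = 450 MPa): end bolts L_c = 40 − 18/2 = 31, R_n = min(1.2×31×10×450, 2.4×16×10×450) = 167.4 kN/bolt; interior L_c = 60 − 18 = 42, R_n = 172.8 kN/bolt. φR_n = 0.75 × (1×167.4 + 3×172.8) = 514.4 kN.
Tension yield (gross): A_g = 127×10 = 1270 mm². φR_n = 0.90 × 300 × 1270 = 342.9 kN.
Block shear: shear path 1×[40+3×60] = 1×220 mm, A_gv = 2200, A_nv = 1×(220 − 3.5×20)×10 = 1500 mm²; tension to near edge: (34 − 0.5×20)×10 = 240 mm². R_n = min(0.6×450×1500, 0.6×300×2200) + 1.0×450×240 = min(405, 396) + 108 = 504 kN. φR_n = 0.75 × 504 = 378.0 kN.
Governing: min(282.9, 514.4, 342.9, 378.0) = 282.9 kN → bolt shear.

282.9 kN (bolt shear governs)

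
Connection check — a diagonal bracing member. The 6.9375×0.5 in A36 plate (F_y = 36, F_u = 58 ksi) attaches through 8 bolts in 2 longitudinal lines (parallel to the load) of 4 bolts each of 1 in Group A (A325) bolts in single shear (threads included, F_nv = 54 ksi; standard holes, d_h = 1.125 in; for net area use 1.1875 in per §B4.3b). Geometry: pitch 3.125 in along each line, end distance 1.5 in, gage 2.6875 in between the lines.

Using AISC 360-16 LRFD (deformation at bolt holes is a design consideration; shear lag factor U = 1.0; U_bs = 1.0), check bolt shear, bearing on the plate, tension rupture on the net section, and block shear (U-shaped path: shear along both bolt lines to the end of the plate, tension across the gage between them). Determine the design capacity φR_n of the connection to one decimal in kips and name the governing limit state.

99.2 kips (net-section rupture governs)

Bolt shear: A_b = π(1)²/4 = 0.7854 in². φR_n = 0.75 × 54 × 0.7854 × 8 × 1 = 254.5 kips.
Bearing (0.5 in plate, F_u = 58 ksi): end bolts L_c = 1.5 − 1.125/2 = 0.9375, R_n = min(1.2×0.9375×0.5×58, 2.4×1×0.5×58) = 32.625 kips/bolt; interior L_c = 3.125 − 1.125 = 2, R_n = 69.6 kips/bolt. φR_n = 0.75 × (2×32.625 + 6×69.6) = 362.1 kips.
Tension rupture (net): A_n = (6.9375 − 2×1.1875)×0.5 = 2.2813 in² (U = 1.0, A_e = A_n). φR_n = 0.75 × 58 × 2.2813 = 99.2 kips.
Block shear: shear path 2×[1.5+3×3.125] = 2×10.875 in, A_gv = 10.875, A_nv = 2×(10.875 − 3.5×1.1875)×0.5 = 6.7188 in²; tension across gage: (2.6875 − 1×1.1875)×0.5 = 0.75 in². R_n = min(0.6×58×6.7188, 0.6×36×10.875) + 1.0×58×0.75 = min(233.81, 234.9) + 43.5 = 277.31 kips. φR_n = 0.75 × 277.31 = 208.0 kips.
Governing: min(254.5, 362.1, 99.2, 208.0) = 99.2 kips → net-section rupture.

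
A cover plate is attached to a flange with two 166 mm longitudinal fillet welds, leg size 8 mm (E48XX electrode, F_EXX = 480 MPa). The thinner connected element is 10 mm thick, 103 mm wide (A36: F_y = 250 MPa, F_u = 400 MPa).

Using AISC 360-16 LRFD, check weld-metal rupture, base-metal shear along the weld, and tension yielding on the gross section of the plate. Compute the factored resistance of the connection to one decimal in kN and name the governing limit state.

Weld metal: throat = 0.707×8 = 5.656 mm, L = 2×166 = 332 mm. φR_n = 0.75 × 0.6 × 480 × 5.656 × 332 = 405.6 kN.
Base metal shear (10 mm plate): yield φR_n = 1.0×0.6×250×10×332 = 498.0 kN; rupture φR_n = 0.75×0.6×400×10×332 = 597.6 kN; take 498.0 kN (yield).
Tension yield (gross): A_g = 103×10 = 1030 mm². φR_n = 0.90 × 250 × 1030 = 231.8 kN.
Governing: min(405.6, 498.0, 231.8) = 231.8 kN → gross-section yield.

231.8 kN (gross-section yield governs)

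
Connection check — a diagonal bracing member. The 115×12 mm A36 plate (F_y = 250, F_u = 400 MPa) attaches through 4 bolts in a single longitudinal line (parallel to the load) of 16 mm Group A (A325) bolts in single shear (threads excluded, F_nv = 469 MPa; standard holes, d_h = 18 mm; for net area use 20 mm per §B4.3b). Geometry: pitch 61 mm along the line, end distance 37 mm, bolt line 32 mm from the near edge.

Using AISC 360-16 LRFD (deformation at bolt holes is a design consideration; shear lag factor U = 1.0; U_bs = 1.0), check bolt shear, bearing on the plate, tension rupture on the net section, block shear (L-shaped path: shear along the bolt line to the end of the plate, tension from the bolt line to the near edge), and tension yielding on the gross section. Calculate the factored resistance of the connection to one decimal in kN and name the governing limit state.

Bolt shear: A_b = π(16)²/4 = 201.06 mm². φR_n = 0.75 × 469 × 201.06 × 4 × 1 = 282.9 kN.
Bearing (12 mm plate, F_u = 400 MPa): end bolts L_c = 37 − 18/2 = 28, R_n = min(1.2×28×12×400, 2.4×16×12×400) = 161.28 kN/bolt; interior L_c = 61 − 18 = 43, R_n = 184.32 kN/bolt. φR_n = 0.75 × (1×161.28 + 3×184.32) = 535.7 kN.
Tension rupture (net): A_n = (115 − 1×20)×12 = 1140 mm² (U = 1.0, A_e = A_n). φR_n = 0.75 × 400 × 1140 = 342.0 kN.
Block shear: shear path 1×[37+3×61] = 1×220 mm, A_gv = 2640, A_nv = 1×(220 − 3.5×20)×12 = 1800 mm²; tension to near edge: (32 − 0.5×20)×12 = 264 mm². R_n = min(0.6×400×1800, 0.6×250×2640) + 1.0×400×264 = min(432, 396) + 105.6 = 501.6 kN. φR_n = 0.75 × 501.6 = 376.2 kN.
Tension yield (gross): A_g = 115×12 = 1380 mm². φR_n = 0.90 × 250 × 1380 = 310.5 kN.
Governing: min(282.9, 535.7, 342.0, 376.2, 310.5) = 282.9 kN → bolt shear.

282.9 kN (bolt shear governs)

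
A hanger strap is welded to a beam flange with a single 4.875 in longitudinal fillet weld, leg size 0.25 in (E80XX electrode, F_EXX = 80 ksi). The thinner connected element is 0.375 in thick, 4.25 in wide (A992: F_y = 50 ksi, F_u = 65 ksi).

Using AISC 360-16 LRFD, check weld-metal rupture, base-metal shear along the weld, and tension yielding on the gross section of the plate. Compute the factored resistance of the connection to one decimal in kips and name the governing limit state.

31.0 kips (weld metal governs)

Weld metal: throat = 0.707×0.25 = 0.17675 in, L = 4.875 in. φR_n = 0.75 × 0.6 × 80 × 0.17675 × 4.875 = 31.0 kips.
Base metal shear (0.375 in plate): yield φR_n = 1.0×0.6×50×0.375×4.875 = 54.8 kips; rupture φR_n = 0.75×0.6×65×0.375×4.875 = 53.5 kips; take 53.5 kips (rupture).
Tension yield (gross): A_g = 4.25×0.375 = 1.5938 in². φR_n = 0.90 × 50 × 1.5938 = 71.7 kips.
Governing: min(31.0, 53.5, 71.7) = 31.0 kips → weld metal.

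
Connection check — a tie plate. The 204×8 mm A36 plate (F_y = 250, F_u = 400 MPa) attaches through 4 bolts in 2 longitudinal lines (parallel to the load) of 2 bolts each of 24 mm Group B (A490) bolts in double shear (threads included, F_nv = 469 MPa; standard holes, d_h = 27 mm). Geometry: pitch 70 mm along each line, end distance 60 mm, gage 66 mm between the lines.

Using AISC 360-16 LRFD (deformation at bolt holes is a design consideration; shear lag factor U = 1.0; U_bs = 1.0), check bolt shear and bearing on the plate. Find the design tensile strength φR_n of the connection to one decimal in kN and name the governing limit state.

Bolt shear: A_b = π(24)²/4 = 452.39 mm². φR_n = 0.75 × 469 × 452.39 × 4 × 2 = 1273.0 kN.
Bearing (8 mm plate, F_u = 400 MPa): end bolts L_c = 60 − 27/2 = 46.5, R_n = min(1.2×46.5×8×400, 2.4×24×8×400) = 178.56 kN/bolt; interior L_c = 70 − 27 = 43, R_n = 165.12 kN/bolt. φR_n = 0.75 × (2×178.56 + 2×165.12) = 515.5 kN.
Governing: min(1273.0, 515.5) = 515.5 kN → bearing.

515.5 kN (bearing governs)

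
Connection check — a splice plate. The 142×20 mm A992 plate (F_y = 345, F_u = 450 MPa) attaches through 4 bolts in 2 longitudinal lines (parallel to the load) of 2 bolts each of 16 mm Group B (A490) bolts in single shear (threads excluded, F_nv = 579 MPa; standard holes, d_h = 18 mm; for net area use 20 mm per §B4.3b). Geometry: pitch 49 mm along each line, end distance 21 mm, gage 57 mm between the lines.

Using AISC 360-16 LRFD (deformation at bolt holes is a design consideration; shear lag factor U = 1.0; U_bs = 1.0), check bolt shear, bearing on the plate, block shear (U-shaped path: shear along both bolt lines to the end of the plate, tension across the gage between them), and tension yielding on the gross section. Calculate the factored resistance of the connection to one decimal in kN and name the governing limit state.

349.2 kN (bolt shear governs)

Bolt shear: A_b = π(16)²/4 = 201.06 mm². φR_n = 0.75 × 579 × 201.06 × 4 × 1 = 349.2 kN.
Bearing (20 mm plate, F_u = 450 MPa): end bolts L_c = 21 − 18/2 = 12, R_n = min(1.2×12×20×450, 2.4×16×20×450) = 129.6 kN/bolt; interior L_c = 49 − 18 = 31, R_n = 334.8 kN/bolt. φR_n = 0.75 × (2×129.6 + 2×334.8) = 696.6 kN.
Block shear: shear path 2×[21+1×49] = 2×70 mm, A_gv = 2800, A_nv = 2×(70 − 1.5×20)×20 = 1600 mm²; tension across gage: (57 − 1×20)×20 = 740 mm². R_n = min(0.6×450×1600, 0.6×345×2800) + 1.0×450×740 = min(432, 579.6) + 333 = 765 kN. φR_n = 0.75 × 765 = 573.8 kN.
Tension yield (gross): A_g = 142×20 = 2840 mm². φR_n = 0.90 × 345 × 2840 = 881.8 kN.
Governing: min(349.2, 696.6, 573.8, 881.8) = 349.2 kN → bolt shear.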